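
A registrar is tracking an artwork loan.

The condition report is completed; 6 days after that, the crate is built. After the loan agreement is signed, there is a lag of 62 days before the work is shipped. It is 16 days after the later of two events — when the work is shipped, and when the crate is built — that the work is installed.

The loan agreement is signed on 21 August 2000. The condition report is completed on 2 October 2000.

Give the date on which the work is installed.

The loan agreement is signed: Aug 21, 2000.
The work is shipped: Aug 21, 2000 + 62 days = Oct 22, 2000.
The condition report is completed: Oct 2, 2000.
The crate is built: Oct 2, 2000 + 6 days = Oct 8, 2000.
Both prerequisites met — the work is shipped (Oct 22, 2000), the crate is built (Oct 8, 2000); the later is Oct 22, 2000.
The work is installed: Oct 22, 2000 + 16 days = Nov 7, 2000.

7 November 2000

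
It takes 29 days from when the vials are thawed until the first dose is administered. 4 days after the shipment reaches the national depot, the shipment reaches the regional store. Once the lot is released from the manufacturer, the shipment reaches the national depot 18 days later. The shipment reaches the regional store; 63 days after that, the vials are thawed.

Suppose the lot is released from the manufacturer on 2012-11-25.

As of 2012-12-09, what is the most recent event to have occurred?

The lot is released from the manufacturer: Nov 25, 2012.
The shipment reaches the national depot: Nov 25, 2012 + 18 days = Dec 13, 2012.
The shipment reaches the regional store: Dec 13, 2012 + 4 days = Dec 17, 2012.
The vials are thawed: Dec 17, 2012 + 63 days = Feb 18, 2013.
The first dose is administered: Feb 18, 2013 + 29 days = Mar 19, 2013.
Dec 9, 2012 falls between when the lot is released from the manufacturer (Nov 25, 2012) and when the shipment reaches the national depot (Dec 13, 2012).

The lot is released from the manufacturer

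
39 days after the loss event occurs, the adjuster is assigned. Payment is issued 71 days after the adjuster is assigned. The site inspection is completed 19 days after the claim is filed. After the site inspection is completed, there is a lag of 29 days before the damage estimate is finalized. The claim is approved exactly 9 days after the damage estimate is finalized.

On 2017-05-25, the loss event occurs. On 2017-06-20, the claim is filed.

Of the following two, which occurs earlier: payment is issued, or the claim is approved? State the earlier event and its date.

The loss event occurs: May 25, 2017.
The adjuster is assigned: May 25, 2017 + 39 days = Jul 3, 2017.
Payment is issued: Jul 3, 2017 + 71 days = Sep 12, 2017.
The claim is filed: Jun 20, 2017.
The site inspection is completed: Jun 20, 2017 + 19 days = Jul 9, 2017.
The damage estimate is finalized: Jul 9, 2017 + 29 days = Aug 7, 2017.
The claim is approved: Aug 7, 2017 + 9 days = Aug 16, 2017.
Comparing: payment is issued on Sep 12, 2017 vs the claim is approved on Aug 16, 2017. Earlier: the claim is approved.

The claim is approved — 2017-08-16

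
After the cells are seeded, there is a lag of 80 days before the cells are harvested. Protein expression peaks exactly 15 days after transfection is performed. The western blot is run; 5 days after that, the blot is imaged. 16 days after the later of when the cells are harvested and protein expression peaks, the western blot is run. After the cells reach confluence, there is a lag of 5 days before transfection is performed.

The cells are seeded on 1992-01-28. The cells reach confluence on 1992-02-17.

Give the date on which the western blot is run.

1992-05-03

The cells are seeded: Jan 28, 1992.
The cells are harvested: Jan 28, 1992 + 80 days = Apr 17, 1992.
The cells reach confluence: Feb 17, 1992.
Transfection is performed: Feb 17, 1992 + 5 days = Feb 22, 1992.
Protein expression peaks: Feb 22, 1992 + 15 days = Mar 8, 1992.
Both prerequisites met — the cells are harvested (Apr 17, 1992), protein expression peaks (Mar 8, 1992); the later is Apr 17, 1992.
The western blot is run: Apr 17, 1992 + 16 days = May 3, 1992.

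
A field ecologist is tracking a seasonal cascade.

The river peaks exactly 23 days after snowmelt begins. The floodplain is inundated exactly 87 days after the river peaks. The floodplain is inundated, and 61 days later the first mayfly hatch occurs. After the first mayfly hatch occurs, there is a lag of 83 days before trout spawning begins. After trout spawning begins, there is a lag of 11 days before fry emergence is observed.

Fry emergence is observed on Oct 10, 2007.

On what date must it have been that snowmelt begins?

Jan 18, 2007

Fry emergence is observed: Oct 10, 2007.
Trout spawning begins: Oct 10, 2007 − 11 days = Sep 29, 2007.
The first mayfly hatch occurs: Sep 29, 2007 − 83 days = Jul 8, 2007.
The floodplain is inundated: Jul 8, 2007 − 61 days = May 8, 2007.
The river peaks: May 8, 2007 − 87 days = Feb 10, 2007.
Snowmelt begins: Feb 10, 2007 − 23 days = Jan 18, 2007.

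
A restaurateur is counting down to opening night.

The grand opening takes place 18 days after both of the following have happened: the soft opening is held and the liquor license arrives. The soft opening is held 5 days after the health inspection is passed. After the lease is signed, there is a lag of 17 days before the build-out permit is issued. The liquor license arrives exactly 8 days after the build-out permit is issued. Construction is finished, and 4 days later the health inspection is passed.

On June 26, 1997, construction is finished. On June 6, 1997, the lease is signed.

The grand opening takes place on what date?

July 23, 1997

Construction is finished: Jun 26, 1997.
The health inspection is passed: Jun 26, 1997 + 4 days = Jun 30, 1997.
The soft opening is held: Jun 30, 1997 + 5 days = Jul 5, 1997.
The lease is signed: Jun 6, 1997.
The build-out permit is issued: Jun 6, 1997 + 17 days = Jun 23, 1997.
The liquor license arrives: Jun 23, 1997 + 8 days = Jul 1, 1997.
Both prerequisites met — the soft opening is held (Jul 5, 1997), the liquor license arrives (Jul 1, 1997); the later is Jul 5, 1997.
The grand opening takes place: Jul 5, 1997 + 18 days = Jul 23, 1997.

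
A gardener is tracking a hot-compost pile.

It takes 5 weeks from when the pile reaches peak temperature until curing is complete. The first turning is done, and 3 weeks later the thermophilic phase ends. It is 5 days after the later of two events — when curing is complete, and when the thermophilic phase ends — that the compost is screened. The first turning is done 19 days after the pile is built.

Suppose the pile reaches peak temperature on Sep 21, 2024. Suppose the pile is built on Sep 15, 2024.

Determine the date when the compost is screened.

Oct 31, 2024

The pile reaches peak temperature: Sep 21, 2024.
Curing is complete: Sep 21, 2024 + 5 weeks = Oct 26, 2024.
The pile is built: Sep 15, 2024.
The first turning is done: Sep 15, 2024 + 19 days = Oct 4, 2024.
The thermophilic phase ends: Oct 4, 2024 + 3 weeks = Oct 25, 2024.
Both prerequisites met — curing is complete (Oct 26, 2024), the thermophilic phase ends (Oct 25, 2024); the later is Oct 26, 2024.
The compost is screened: Oct 26, 2024 + 5 days = Oct 31, 2024.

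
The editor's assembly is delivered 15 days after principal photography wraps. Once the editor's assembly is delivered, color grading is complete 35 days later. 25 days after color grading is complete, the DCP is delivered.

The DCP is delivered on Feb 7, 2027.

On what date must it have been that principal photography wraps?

Nov 24, 2026

The DCP is delivered: Feb 7, 2027.
Color grading is complete: Feb 7, 2027 − 25 days = Jan 13, 2027.
The editor's assembly is delivered: Jan 13, 2027 − 35 days = Dec 9, 2026.
Principal photography wraps: Dec 9, 2026 − 15 days = Nov 24, 2026.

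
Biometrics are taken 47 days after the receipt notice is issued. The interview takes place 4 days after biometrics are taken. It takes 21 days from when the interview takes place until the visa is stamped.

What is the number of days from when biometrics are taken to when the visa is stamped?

25 days

Causal path: biometrics are taken → the interview takes place → the visa is stamped.
Total delay along the path: 4 + 21 = 25 days.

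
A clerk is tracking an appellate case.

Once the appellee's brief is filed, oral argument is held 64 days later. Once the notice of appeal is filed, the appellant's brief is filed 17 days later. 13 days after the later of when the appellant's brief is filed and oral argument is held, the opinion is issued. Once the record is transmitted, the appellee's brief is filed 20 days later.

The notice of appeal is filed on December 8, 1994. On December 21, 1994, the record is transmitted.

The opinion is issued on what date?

The notice of appeal is filed: Dec 8, 1994.
The appellant's brief is filed: Dec 8, 1994 + 17 days = Dec 25, 1994.
The record is transmitted: Dec 21, 1994.
The appellee's brief is filed: Dec 21, 1994 + 20 days = Jan 10, 1995.
Oral argument is held: Jan 10, 1995 + 64 days = Mar 15, 1995.
Both prerequisites met — the appellant's brief is filed (Dec 25, 1994), oral argument is held (Mar 15, 1995); the later is Mar 15, 1995.
The opinion is issued: Mar 15, 1995 + 13 days = Mar 28, 1995.

March 28, 1995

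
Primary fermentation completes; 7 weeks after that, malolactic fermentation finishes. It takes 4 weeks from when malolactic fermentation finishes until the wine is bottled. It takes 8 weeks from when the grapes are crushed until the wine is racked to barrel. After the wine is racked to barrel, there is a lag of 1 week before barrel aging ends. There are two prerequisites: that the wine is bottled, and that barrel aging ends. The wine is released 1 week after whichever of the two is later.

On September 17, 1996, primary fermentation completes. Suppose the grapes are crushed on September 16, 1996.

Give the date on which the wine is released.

Primary fermentation completes: Sep 17, 1996.
Malolactic fermentation finishes: Sep 17, 1996 + 7 weeks = Nov 5, 1996.
The wine is bottled: Nov 5, 1996 + 4 weeks = Dec 3, 1996.
The grapes are crushed: Sep 16, 1996.
The wine is racked to barrel: Sep 16, 1996 + 8 weeks = Nov 11, 1996.
Barrel aging ends: Nov 11, 1996 + 1 week = Nov 18, 1996.
Both prerequisites met — the wine is bottled (Dec 3, 1996), barrel aging ends (Nov 18, 1996); the later is Dec 3, 1996.
The wine is released: Dec 3, 1996 + 1 week = Dec 10, 1996.

December 10, 1996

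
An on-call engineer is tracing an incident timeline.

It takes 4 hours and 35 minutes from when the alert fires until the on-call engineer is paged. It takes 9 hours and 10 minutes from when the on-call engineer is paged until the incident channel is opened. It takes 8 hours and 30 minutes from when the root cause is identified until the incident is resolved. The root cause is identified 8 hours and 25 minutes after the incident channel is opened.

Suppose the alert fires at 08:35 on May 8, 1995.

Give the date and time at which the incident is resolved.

The alert fires: 08:35 May 8, 1995.
The on-call engineer is paged: 08:35 May 8, 1995 + 4h35m = 13:10 May 8, 1995.
The incident channel is opened: 13:10 May 8, 1995 + 9h10m = 22:20 May 8, 1995.
The root cause is identified: 22:20 May 8, 1995 + 8h25m = 06:45 May 9, 1995.
The incident is resolved: 06:45 May 9, 1995 + 8h30m = 15:15 May 9, 1995.

15:15 on May 9, 1995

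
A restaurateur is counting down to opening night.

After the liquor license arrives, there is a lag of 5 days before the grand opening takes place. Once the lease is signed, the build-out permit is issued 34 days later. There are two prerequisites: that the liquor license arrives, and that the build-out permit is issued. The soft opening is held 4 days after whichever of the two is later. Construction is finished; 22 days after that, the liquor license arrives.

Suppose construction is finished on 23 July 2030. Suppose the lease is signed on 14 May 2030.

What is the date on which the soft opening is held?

Construction is finished: Jul 23, 2030.
The liquor license arrives: Jul 23, 2030 + 22 days = Aug 14, 2030.
The lease is signed: May 14, 2030.
The build-out permit is issued: May 14, 2030 + 34 days = Jun 17, 2030.
Both prerequisites met — the liquor license arrives (Aug 14, 2030), the build-out permit is issued (Jun 17, 2030); the later is Aug 14, 2030.
The soft opening is held: Aug 14, 2030 + 4 days = Aug 18, 2030.

18 August 2030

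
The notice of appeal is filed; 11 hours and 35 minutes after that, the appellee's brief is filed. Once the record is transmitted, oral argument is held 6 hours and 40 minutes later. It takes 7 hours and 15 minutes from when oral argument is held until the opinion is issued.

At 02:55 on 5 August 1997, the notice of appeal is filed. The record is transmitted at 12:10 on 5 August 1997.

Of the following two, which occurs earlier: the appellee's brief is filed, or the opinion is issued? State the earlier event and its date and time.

The notice of appeal is filed: 02:55 Aug 5, 1997.
The appellee's brief is filed: 02:55 Aug 5, 1997 + 11h35m = 14:30 Aug 5, 1997.
The record is transmitted: 12:10 Aug 5, 1997.
Oral argument is held: 12:10 Aug 5, 1997 + 6h40m = 18:50 Aug 5, 1997.
The opinion is issued: 18:50 Aug 5, 1997 + 7h15m = 02:05 Aug 6, 1997.
Comparing: the appellee's brief is filed at 14:30 Aug 5, 1997 vs the opinion is issued at 02:05 Aug 6, 1997. Earlier: the appellee's brief is filed.

The appellee's brief is filed — 14:30 on 5 August 1997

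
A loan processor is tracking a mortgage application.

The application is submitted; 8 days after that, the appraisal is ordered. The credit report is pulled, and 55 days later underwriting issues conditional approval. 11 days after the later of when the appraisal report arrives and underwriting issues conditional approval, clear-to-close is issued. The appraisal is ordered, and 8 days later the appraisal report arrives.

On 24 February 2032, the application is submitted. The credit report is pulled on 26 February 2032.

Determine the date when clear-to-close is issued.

The application is submitted: Feb 24, 2032.
The appraisal is ordered: Feb 24, 2032 + 8 days = Mar 3, 2032.
The appraisal report arrives: Mar 3, 2032 + 8 days = Mar 11, 2032.
The credit report is pulled: Feb 26, 2032.
Underwriting issues conditional approval: Feb 26, 2032 + 55 days = Apr 21, 2032.
Both prerequisites met — the appraisal report arrives (Mar 11, 2032), underwriting issues conditional approval (Apr 21, 2032); the later is Apr 21, 2032.
Clear-to-close is issued: Apr 21, 2032 + 11 days = May 2, 2032.

2 May 2032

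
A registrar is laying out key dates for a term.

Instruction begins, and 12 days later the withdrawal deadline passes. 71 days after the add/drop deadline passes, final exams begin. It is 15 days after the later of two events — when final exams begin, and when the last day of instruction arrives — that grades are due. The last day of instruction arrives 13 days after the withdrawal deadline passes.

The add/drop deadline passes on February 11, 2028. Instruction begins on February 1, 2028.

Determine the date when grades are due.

May 7, 2028

The add/drop deadline passes: Feb 11, 2028.
Final exams begin: Feb 11, 2028 + 71 days = Apr 22, 2028.
Instruction begins: Feb 1, 2028.
The withdrawal deadline passes: Feb 1, 2028 + 12 days = Feb 13, 2028.
The last day of instruction arrives: Feb 13, 2028 + 13 days = Feb 26, 2028.
Both prerequisites met — final exams begin (Apr 22, 2028), the last day of instruction arrives (Feb 26, 2028); the later is Apr 22, 2028.
Grades are due: Apr 22, 2028 + 15 days = May 7, 2028.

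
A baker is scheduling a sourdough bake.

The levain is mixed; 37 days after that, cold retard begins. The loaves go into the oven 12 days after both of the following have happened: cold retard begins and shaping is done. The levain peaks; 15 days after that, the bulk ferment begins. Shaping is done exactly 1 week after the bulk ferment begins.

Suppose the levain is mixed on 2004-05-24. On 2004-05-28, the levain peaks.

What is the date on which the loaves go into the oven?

2004-07-12

The levain is mixed: May 24, 2004.
Cold retard begins: May 24, 2004 + 37 days = Jun 30, 2004.
The levain peaks: May 28, 2004.
The bulk ferment begins: May 28, 2004 + 15 days = Jun 12, 2004.
Shaping is done: Jun 12, 2004 + 1 week = Jun 19, 2004.
Both prerequisites met — cold retard begins (Jun 30, 2004), shaping is done (Jun 19, 2004); the later is Jun 30, 2004.
The loaves go into the oven: Jun 30, 2004 + 12 days = Jul 12, 2004.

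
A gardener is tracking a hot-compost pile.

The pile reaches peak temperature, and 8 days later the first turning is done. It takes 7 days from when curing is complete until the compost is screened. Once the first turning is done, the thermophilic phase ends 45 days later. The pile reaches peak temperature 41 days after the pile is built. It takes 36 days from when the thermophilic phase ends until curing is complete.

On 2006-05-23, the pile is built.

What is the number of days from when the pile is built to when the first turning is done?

49 days

Causal path: the pile is built → the pile reaches peak temperature → the first turning is done.
Total delay along the path: 41 + 8 = 49 days.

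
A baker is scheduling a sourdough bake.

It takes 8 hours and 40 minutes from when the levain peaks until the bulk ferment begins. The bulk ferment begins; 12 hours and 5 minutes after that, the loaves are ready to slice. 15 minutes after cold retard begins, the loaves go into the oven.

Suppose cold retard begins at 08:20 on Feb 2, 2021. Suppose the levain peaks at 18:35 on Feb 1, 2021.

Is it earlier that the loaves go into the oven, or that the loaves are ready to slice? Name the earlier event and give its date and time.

The loaves go into the oven — 08:35 on Feb 2, 2021

Cold retard begins: 08:20 Feb 2, 2021.
The loaves go into the oven: 08:20 Feb 2, 2021 + 15m = 08:35 Feb 2, 2021.
The levain peaks: 18:35 Feb 1, 2021.
The bulk ferment begins: 18:35 Feb 1, 2021 + 8h40m = 03:15 Feb 2, 2021.
The loaves are ready to slice: 03:15 Feb 2, 2021 + 12h05m = 15:20 Feb 2, 2021.
Comparing: the loaves go into the oven at 08:35 Feb 2, 2021 vs the loaves are ready to slice at 15:20 Feb 2, 2021. Earlier: the loaves go into the oven.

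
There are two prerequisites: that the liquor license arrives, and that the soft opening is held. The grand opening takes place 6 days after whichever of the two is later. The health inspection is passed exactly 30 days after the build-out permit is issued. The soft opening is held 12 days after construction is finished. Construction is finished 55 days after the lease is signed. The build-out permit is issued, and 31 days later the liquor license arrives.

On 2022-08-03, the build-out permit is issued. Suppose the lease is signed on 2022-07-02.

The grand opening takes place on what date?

2022-09-13

The build-out permit is issued: Aug 3, 2022.
The liquor license arrives: Aug 3, 2022 + 31 days = Sep 3, 2022.
The lease is signed: Jul 2, 2022.
Construction is finished: Jul 2, 2022 + 55 days = Aug 26, 2022.
The soft opening is held: Aug 26, 2022 + 12 days = Sep 7, 2022.
Both prerequisites met — the liquor license arrives (Sep 3, 2022), the soft opening is held (Sep 7, 2022); the later is Sep 7, 2022.
The grand opening takes place: Sep 7, 2022 + 6 days = Sep 13, 2022.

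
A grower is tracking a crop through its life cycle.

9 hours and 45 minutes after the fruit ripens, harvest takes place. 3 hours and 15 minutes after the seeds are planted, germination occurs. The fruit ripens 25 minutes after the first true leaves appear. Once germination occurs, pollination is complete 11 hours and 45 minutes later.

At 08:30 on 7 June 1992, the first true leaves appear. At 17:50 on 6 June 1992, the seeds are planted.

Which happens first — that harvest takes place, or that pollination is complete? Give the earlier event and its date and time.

Pollination is complete — 08:50 on 7 June 1992

The first true leaves appear: 08:30 Jun 7, 1992.
The fruit ripens: 08:30 Jun 7, 1992 + 25m = 08:55 Jun 7, 1992.
Harvest takes place: 08:55 Jun 7, 1992 + 9h45m = 18:40 Jun 7, 1992.
The seeds are planted: 17:50 Jun 6, 1992.
Germination occurs: 17:50 Jun 6, 1992 + 3h15m = 21:05 Jun 6, 1992.
Pollination is complete: 21:05 Jun 6, 1992 + 11h45m = 08:50 Jun 7, 1992.
Comparing: harvest takes place at 18:40 Jun 7, 1992 vs pollination is complete at 08:50 Jun 7, 1992. Earlier: pollination is complete.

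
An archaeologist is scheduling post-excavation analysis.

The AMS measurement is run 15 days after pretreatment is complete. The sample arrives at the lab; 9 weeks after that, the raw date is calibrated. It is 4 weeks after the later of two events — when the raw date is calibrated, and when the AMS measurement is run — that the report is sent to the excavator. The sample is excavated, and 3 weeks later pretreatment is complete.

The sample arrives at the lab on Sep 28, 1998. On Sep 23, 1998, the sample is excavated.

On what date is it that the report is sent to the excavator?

Dec 28, 1998

The sample arrives at the lab: Sep 28, 1998.
The raw date is calibrated: Sep 28, 1998 + 9 weeks = Nov 30, 1998.
The sample is excavated: Sep 23, 1998.
Pretreatment is complete: Sep 23, 1998 + 3 weeks = Oct 14, 1998.
The AMS measurement is run: Oct 14, 1998 + 15 days = Oct 29, 1998.
Both prerequisites met — the raw date is calibrated (Nov 30, 1998), the AMS measurement is run (Oct 29, 1998); the later is Nov 30, 1998.
The report is sent to the excavator: Nov 30, 1998 + 4 weeks = Dec 28, 1998.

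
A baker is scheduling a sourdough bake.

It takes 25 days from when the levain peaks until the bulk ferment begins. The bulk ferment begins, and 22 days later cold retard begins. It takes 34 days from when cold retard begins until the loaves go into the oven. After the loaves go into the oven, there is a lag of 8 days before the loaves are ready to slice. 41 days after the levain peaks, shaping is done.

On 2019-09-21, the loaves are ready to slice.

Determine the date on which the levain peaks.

2019-06-24

The loaves are ready to slice: Sep 21, 2019.
The loaves go into the oven: Sep 21, 2019 − 8 days = Sep 13, 2019.
Cold retard begins: Sep 13, 2019 − 34 days = Aug 10, 2019.
The bulk ferment begins: Aug 10, 2019 − 22 days = Jul 19, 2019.
The levain peaks: Jul 19, 2019 − 25 days = Jun 24, 2019.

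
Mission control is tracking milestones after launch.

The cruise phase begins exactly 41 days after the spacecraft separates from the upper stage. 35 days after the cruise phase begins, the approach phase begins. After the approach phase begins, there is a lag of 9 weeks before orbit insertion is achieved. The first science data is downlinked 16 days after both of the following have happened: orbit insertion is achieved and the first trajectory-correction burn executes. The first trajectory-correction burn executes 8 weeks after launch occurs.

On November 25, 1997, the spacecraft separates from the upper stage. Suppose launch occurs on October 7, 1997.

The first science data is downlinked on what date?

April 29, 1998

The spacecraft separates from the upper stage: Nov 25, 1997.
The cruise phase begins: Nov 25, 1997 + 41 days = Jan 5, 1998.
The approach phase begins: Jan 5, 1998 + 35 days = Feb 9, 1998.
Orbit insertion is achieved: Feb 9, 1998 + 9 weeks = Apr 13, 1998.
Launch occurs: Oct 7, 1997.
The first trajectory-correction burn executes: Oct 7, 1997 + 8 weeks = Dec 2, 1997.
Both prerequisites met — orbit insertion is achieved (Apr 13, 1998), the first trajectory-correction burn executes (Dec 2, 1997); the later is Apr 13, 1998.
The first science data is downlinked: Apr 13, 1998 + 16 days = Apr 29, 1998.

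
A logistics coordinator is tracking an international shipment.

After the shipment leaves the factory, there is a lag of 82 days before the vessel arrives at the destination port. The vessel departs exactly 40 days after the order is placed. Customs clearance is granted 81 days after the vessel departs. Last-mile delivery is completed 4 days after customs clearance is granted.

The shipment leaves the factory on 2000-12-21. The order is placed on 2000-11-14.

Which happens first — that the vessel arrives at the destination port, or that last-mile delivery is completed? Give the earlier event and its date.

The shipment leaves the factory: Dec 21, 2000.
The vessel arrives at the destination port: Dec 21, 2000 + 82 days = Mar 13, 2001.
The order is placed: Nov 14, 2000.
The vessel departs: Nov 14, 2000 + 40 days = Dec 24, 2000.
Customs clearance is granted: Dec 24, 2000 + 81 days = Mar 15, 2001.
Last-mile delivery is completed: Mar 15, 2001 + 4 days = Mar 19, 2001.
Comparing: the vessel arrives at the destination port on Mar 13, 2001 vs last-mile delivery is completed on Mar 19, 2001. Earlier: the vessel arrives at the destination port.

The vessel arrives at the destination port — 2001-03-13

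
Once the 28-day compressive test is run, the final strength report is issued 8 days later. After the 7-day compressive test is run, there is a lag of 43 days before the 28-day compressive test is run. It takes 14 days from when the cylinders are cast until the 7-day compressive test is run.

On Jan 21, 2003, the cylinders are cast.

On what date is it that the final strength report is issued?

The cylinders are cast: Jan 21, 2003.
The 7-day compressive test is run: Jan 21, 2003 + 14 days = Feb 4, 2003.
The 28-day compressive test is run: Feb 4, 2003 + 43 days = Mar 19, 2003.
The final strength report is issued: Mar 19, 2003 + 8 days = Mar 27, 2003.

Mar 27, 2003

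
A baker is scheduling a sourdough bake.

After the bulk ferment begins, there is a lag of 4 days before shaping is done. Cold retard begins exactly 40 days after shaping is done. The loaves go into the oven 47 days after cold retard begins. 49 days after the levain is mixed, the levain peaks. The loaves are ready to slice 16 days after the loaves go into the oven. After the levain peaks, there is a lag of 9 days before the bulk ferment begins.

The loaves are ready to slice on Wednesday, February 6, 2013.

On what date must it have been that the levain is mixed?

The loaves are ready to slice: Feb 6, 2013.
The loaves go into the oven: Feb 6, 2013 − 16 days = Jan 21, 2013.
Cold retard begins: Jan 21, 2013 − 47 days = Dec 5, 2012.
Shaping is done: Dec 5, 2012 − 40 days = Oct 26, 2012.
The bulk ferment begins: Oct 26, 2012 − 4 days = Oct 22, 2012.
The levain peaks: Oct 22, 2012 − 9 days = Oct 13, 2012.
The levain is mixed: Oct 13, 2012 − 49 days = Aug 25, 2012.

Saturday, August 25, 2012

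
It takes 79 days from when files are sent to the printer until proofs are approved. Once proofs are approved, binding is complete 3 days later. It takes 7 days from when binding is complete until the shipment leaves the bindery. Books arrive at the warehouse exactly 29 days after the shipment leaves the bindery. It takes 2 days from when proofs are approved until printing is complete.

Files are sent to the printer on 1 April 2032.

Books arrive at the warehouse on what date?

28 July 2032

Files are sent to the printer: Apr 1, 2032.
Proofs are approved: Apr 1, 2032 + 79 days = Jun 19, 2032.
Binding is complete: Jun 19, 2032 + 3 days = Jun 22, 2032.
The shipment leaves the bindery: Jun 22, 2032 + 7 days = Jun 29, 2032.
Books arrive at the warehouse: Jun 29, 2032 + 29 days = Jul 28, 2032.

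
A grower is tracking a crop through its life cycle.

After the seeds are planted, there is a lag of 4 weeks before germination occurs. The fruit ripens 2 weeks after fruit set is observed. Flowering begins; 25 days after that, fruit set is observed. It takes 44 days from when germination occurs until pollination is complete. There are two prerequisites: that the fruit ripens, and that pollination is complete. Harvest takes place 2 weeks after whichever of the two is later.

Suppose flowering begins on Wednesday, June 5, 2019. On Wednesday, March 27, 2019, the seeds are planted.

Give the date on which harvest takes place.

Sunday, July 28, 2019

Flowering begins: Jun 5, 2019.
Fruit set is observed: Jun 5, 2019 + 25 days = Jun 30, 2019.
The fruit ripens: Jun 30, 2019 + 2 weeks = Jul 14, 2019.
The seeds are planted: Mar 27, 2019.
Germination occurs: Mar 27, 2019 + 4 weeks = Apr 24, 2019.
Pollination is complete: Apr 24, 2019 + 44 days = Jun 7, 2019.
Both prerequisites met — the fruit ripens (Jul 14, 2019), pollination is complete (Jun 7, 2019); the later is Jul 14, 2019.
Harvest takes place: Jul 14, 2019 + 2 weeks = Jul 28, 2019.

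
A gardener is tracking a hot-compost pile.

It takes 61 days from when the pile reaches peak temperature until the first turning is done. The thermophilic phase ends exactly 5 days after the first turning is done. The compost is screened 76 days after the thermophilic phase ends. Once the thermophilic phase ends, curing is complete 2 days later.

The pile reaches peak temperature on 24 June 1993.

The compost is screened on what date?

The pile reaches peak temperature: Jun 24, 1993.
The first turning is done: Jun 24, 1993 + 61 days = Aug 24, 1993.
The thermophilic phase ends: Aug 24, 1993 + 5 days = Aug 29, 1993.
The compost is screened: Aug 29, 1993 + 76 days = Nov 13, 1993.

13 November 1993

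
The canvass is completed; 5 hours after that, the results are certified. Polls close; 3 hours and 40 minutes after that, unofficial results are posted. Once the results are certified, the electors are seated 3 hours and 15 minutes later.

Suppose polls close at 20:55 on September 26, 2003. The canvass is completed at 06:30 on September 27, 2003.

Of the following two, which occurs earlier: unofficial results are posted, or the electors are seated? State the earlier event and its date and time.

Polls close: 20:55 Sep 26, 2003.
Unofficial results are posted: 20:55 Sep 26, 2003 + 3h40m = 00:35 Sep 27, 2003.
The canvass is completed: 06:30 Sep 27, 2003.
The results are certified: 06:30 Sep 27, 2003 + 5h = 11:30 Sep 27, 2003.
The electors are seated: 11:30 Sep 27, 2003 + 3h15m = 14:45 Sep 27, 2003.
Comparing: unofficial results are posted at 00:35 Sep 27, 2003 vs the electors are seated at 14:45 Sep 27, 2003. Earlier: unofficial results are posted.

Unofficial results are posted — 00:35 on September 27, 2003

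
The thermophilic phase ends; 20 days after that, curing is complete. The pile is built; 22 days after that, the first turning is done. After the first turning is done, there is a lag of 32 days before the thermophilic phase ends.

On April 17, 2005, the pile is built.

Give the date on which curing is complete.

June 30, 2005

The pile is built: Apr 17, 2005.
The first turning is done: Apr 17, 2005 + 22 days = May 9, 2005.
The thermophilic phase ends: May 9, 2005 + 32 days = Jun 10, 2005.
Curing is complete: Jun 10, 2005 + 20 days = Jun 30, 2005.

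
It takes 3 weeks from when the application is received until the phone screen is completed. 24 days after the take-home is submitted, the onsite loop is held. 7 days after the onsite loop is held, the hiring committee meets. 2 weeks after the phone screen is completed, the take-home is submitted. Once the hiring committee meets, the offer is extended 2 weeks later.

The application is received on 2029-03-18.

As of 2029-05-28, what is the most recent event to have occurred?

The application is received: Mar 18, 2029.
The phone screen is completed: Mar 18, 2029 + 3 weeks = Apr 8, 2029.
The take-home is submitted: Apr 8, 2029 + 2 weeks = Apr 22, 2029.
The onsite loop is held: Apr 22, 2029 + 24 days = May 16, 2029.
The hiring committee meets: May 16, 2029 + 7 days = May 23, 2029.
The offer is extended: May 23, 2029 + 2 weeks = Jun 6, 2029.
May 28, 2029 falls between when the hiring committee meets (May 23, 2029) and when the offer is extended (Jun 6, 2029).

The hiring committee meets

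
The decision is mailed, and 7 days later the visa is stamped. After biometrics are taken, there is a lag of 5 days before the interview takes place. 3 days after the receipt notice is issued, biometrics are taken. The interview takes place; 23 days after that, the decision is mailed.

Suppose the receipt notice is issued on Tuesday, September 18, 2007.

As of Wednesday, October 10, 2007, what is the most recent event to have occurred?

The receipt notice is issued: Sep 18, 2007.
Biometrics are taken: Sep 18, 2007 + 3 days = Sep 21, 2007.
The interview takes place: Sep 21, 2007 + 5 days = Sep 26, 2007.
The decision is mailed: Sep 26, 2007 + 23 days = Oct 19, 2007.
The visa is stamped: Oct 19, 2007 + 7 days = Oct 26, 2007.
Oct 10, 2007 falls between when the interview takes place (Sep 26, 2007) and when the decision is mailed (Oct 19, 2007).

The interview takes place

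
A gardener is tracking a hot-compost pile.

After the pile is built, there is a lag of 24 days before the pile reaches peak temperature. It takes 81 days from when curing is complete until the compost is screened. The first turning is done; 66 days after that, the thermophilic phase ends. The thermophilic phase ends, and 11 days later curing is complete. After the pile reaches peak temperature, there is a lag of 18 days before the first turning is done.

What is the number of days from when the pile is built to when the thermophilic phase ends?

108 days

Causal path: the pile is built → the pile reaches peak temperature → the first turning is done → the thermophilic phase ends.
Total delay along the path: 24 + 18 + 66 = 108 days.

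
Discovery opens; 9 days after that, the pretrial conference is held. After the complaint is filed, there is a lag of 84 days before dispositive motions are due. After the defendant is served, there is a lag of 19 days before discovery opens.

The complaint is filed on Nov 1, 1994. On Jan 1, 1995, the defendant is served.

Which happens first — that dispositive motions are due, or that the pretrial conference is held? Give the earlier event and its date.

Dispositive motions are due — Jan 24, 1995

The complaint is filed: Nov 1, 1994.
Dispositive motions are due: Nov 1, 1994 + 84 days = Jan 24, 1995.
The defendant is served: Jan 1, 1995.
Discovery opens: Jan 1, 1995 + 19 days = Jan 20, 1995.
The pretrial conference is held: Jan 20, 1995 + 9 days = Jan 29, 1995.
Comparing: dispositive motions are due on Jan 24, 1995 vs the pretrial conference is held on Jan 29, 1995. Earlier: dispositive motions are due.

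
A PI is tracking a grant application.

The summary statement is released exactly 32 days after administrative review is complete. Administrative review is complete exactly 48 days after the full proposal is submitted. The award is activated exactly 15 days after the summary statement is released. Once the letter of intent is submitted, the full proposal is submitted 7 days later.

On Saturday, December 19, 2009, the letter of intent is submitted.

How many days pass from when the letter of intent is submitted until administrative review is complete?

55 days

Causal path: the letter of intent is submitted → the full proposal is submitted → administrative review is complete.
Total delay along the path: 7 + 48 = 55 days.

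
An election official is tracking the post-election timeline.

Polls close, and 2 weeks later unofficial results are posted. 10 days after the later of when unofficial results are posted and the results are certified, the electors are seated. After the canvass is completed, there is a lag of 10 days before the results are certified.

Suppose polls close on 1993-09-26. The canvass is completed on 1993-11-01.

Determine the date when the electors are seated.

1993-11-21

Polls close: Sep 26, 1993.
Unofficial results are posted: Sep 26, 1993 + 2 weeks = Oct 10, 1993.
The canvass is completed: Nov 1, 1993.
The results are certified: Nov 1, 1993 + 10 days = Nov 11, 1993.
Both prerequisites met — unofficial results are posted (Oct 10, 1993), the results are certified (Nov 11, 1993); the later is Nov 11, 1993.
The electors are seated: Nov 11, 1993 + 10 days = Nov 21, 1993.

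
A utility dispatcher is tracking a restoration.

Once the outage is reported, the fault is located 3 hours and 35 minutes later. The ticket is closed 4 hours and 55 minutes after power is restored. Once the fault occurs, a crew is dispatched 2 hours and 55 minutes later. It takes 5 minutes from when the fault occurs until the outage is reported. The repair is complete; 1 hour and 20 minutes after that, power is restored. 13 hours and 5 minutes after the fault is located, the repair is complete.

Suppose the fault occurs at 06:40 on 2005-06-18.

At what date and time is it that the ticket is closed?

The fault occurs: 06:40 Jun 18, 2005.
The outage is reported: 06:40 Jun 18, 2005 + 5m = 06:45 Jun 18, 2005.
The fault is located: 06:45 Jun 18, 2005 + 3h35m = 10:20 Jun 18, 2005.
The repair is complete: 10:20 Jun 18, 2005 + 13h05m = 23:25 Jun 18, 2005.
Power is restored: 23:25 Jun 18, 2005 + 1h20m = 00:45 Jun 19, 2005.
The ticket is closed: 00:45 Jun 19, 2005 + 4h55m = 05:40 Jun 19, 2005.

05:40 on 2005-06-19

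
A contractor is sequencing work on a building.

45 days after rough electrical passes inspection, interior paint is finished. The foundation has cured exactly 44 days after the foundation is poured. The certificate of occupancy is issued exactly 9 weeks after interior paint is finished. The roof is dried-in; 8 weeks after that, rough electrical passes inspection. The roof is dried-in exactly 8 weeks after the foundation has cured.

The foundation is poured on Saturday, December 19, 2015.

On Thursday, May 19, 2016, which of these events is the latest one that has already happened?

The foundation is poured: Dec 19, 2015.
The foundation has cured: Dec 19, 2015 + 44 days = Feb 1, 2016.
The roof is dried-in: Feb 1, 2016 + 8 weeks = Mar 28, 2016.
Rough electrical passes inspection: Mar 28, 2016 + 8 weeks = May 23, 2016.
Interior paint is finished: May 23, 2016 + 45 days = Jul 7, 2016.
The certificate of occupancy is issued: Jul 7, 2016 + 9 weeks = Sep 8, 2016.
May 19, 2016 falls between when the roof is dried-in (Mar 28, 2016) and when rough electrical passes inspection (May 23, 2016).

The roof is dried-in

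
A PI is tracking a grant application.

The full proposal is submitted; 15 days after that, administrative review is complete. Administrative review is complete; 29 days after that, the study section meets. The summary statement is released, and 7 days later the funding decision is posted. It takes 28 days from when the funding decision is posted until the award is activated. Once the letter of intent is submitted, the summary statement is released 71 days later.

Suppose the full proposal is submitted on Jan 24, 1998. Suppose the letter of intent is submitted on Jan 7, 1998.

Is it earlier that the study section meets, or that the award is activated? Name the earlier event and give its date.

The study section meets — Mar 9, 1998

The full proposal is submitted: Jan 24, 1998.
Administrative review is complete: Jan 24, 1998 + 15 days = Feb 8, 1998.
The study section meets: Feb 8, 1998 + 29 days = Mar 9, 1998.
The letter of intent is submitted: Jan 7, 1998.
The summary statement is released: Jan 7, 1998 + 71 days = Mar 19, 1998.
The funding decision is posted: Mar 19, 1998 + 7 days = Mar 26, 1998.
The award is activated: Mar 26, 1998 + 28 days = Apr 23, 1998.
Comparing: the study section meets on Mar 9, 1998 vs the award is activated on Apr 23, 1998. Earlier: the study section meets.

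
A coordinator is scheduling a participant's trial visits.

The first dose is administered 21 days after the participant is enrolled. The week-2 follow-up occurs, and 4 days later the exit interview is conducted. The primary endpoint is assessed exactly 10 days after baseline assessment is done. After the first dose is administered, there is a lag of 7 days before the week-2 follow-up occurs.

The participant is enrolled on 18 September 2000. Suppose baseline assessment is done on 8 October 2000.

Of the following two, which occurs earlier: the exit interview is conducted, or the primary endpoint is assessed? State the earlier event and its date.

The participant is enrolled: Sep 18, 2000.
The first dose is administered: Sep 18, 2000 + 21 days = Oct 9, 2000.
The week-2 follow-up occurs: Oct 9, 2000 + 7 days = Oct 16, 2000.
The exit interview is conducted: Oct 16, 2000 + 4 days = Oct 20, 2000.
Baseline assessment is done: Oct 8, 2000.
The primary endpoint is assessed: Oct 8, 2000 + 10 days = Oct 18, 2000.
Comparing: the exit interview is conducted on Oct 20, 2000 vs the primary endpoint is assessed on Oct 18, 2000. Earlier: the primary endpoint is assessed.

The primary endpoint is assessed — 18 October 2000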